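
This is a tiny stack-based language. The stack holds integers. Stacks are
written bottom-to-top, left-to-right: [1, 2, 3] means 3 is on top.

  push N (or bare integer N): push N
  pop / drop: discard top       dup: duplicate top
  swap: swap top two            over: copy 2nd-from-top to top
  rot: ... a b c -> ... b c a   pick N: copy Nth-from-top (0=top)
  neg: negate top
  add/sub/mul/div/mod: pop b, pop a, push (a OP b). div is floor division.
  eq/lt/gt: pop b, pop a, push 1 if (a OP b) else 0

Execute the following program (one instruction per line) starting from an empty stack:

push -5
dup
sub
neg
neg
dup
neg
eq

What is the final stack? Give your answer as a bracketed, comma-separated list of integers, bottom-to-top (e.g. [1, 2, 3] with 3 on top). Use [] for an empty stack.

After 'push -5': [-5]
After 'dup': [-5, -5]
After 'sub': [0]
After 'neg': [0]
After 'neg': [0]
After 'dup': [0, 0]
After 'neg': [0, 0]
After 'eq': [1]

Answer: [1]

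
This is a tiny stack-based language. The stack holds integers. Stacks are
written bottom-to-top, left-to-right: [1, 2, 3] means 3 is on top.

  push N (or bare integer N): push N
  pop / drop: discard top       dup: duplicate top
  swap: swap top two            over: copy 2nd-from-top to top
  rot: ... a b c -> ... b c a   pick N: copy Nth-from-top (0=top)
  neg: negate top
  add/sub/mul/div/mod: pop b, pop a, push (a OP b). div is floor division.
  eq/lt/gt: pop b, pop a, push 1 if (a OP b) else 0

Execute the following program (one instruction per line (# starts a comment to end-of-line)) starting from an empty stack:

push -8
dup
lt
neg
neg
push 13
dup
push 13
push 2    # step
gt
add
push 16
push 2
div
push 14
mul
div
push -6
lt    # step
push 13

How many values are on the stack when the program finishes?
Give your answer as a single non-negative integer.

After 'push -8': stack = [-8] (depth 1)
After 'dup': stack = [-8, -8] (depth 2)
After 'lt': stack = [0] (depth 1)
After 'neg': stack = [0] (depth 1)
After 'neg': stack = [0] (depth 1)
After 'push 13': stack = [0, 13] (depth 2)
After 'dup': stack = [0, 13, 13] (depth 3)
After 'push 13': stack = [0, 13, 13, 13] (depth 4)
After 'push 2': stack = [0, 13, 13, 13, 2] (depth 5)
After 'gt': stack = [0, 13, 13, 1] (depth 4)
After 'add': stack = [0, 13, 14] (depth 3)
After 'push 16': stack = [0, 13, 14, 16] (depth 4)
After 'push 2': stack = [0, 13, 14, 16, 2] (depth 5)
After 'div': stack = [0, 13, 14, 8] (depth 4)
After 'push 14': stack = [0, 13, 14, 8, 14] (depth 5)
After 'mul': stack = [0, 13, 14, 112] (depth 4)
After 'div': stack = [0, 13, 0] (depth 3)
After 'push -6': stack = [0, 13, 0, -6] (depth 4)
After 'lt': stack = [0, 13, 0] (depth 3)
After 'push 13': stack = [0, 13, 0, 13] (depth 4)

Answer: 4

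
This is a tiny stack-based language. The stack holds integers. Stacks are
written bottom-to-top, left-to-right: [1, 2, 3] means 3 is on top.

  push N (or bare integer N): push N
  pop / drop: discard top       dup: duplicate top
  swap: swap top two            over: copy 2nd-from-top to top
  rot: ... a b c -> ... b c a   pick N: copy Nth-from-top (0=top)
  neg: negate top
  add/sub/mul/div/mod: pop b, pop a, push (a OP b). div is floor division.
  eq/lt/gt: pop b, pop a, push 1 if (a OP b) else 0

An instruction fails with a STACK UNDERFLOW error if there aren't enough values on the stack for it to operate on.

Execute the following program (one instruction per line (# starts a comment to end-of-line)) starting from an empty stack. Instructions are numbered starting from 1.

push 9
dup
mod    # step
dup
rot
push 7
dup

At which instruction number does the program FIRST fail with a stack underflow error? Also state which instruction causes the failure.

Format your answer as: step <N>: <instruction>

Step 1 ('push 9'): stack = [9], depth = 1
Step 2 ('dup'): stack = [9, 9], depth = 2
Step 3 ('mod'): stack = [0], depth = 1
Step 4 ('dup'): stack = [0, 0], depth = 2
Step 5 ('rot'): needs 3 value(s) but depth is 2 — STACK UNDERFLOW

Answer: step 5: rot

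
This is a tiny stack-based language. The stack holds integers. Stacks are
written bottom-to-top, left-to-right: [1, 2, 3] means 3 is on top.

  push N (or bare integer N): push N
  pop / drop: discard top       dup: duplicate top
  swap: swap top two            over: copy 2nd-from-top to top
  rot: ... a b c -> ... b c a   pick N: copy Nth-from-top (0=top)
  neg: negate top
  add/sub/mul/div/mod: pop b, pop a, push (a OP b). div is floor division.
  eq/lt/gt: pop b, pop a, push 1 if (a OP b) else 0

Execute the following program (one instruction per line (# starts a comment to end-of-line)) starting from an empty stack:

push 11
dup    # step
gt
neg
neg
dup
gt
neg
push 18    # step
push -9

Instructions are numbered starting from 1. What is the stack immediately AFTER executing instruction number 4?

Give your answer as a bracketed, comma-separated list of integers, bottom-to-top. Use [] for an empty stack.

Answer: [0]

Derivation:
Step 1 ('push 11'): [11]
Step 2 ('dup'): [11, 11]
Step 3 ('gt'): [0]
Step 4 ('neg'): [0]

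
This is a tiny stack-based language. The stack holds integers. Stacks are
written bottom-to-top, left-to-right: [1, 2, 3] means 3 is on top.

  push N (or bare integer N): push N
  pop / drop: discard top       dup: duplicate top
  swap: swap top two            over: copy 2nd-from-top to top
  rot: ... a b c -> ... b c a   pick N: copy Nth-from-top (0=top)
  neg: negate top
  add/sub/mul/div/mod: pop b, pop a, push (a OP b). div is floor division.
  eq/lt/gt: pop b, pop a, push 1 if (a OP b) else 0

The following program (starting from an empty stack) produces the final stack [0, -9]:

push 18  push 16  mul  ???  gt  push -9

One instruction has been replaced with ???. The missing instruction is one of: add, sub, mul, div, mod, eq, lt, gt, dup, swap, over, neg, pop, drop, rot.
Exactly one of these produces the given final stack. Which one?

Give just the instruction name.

Answer: dup

Derivation:
Stack before ???: [288]
Stack after ???:  [288, 288]
The instruction that transforms [288] -> [288, 288] is: dup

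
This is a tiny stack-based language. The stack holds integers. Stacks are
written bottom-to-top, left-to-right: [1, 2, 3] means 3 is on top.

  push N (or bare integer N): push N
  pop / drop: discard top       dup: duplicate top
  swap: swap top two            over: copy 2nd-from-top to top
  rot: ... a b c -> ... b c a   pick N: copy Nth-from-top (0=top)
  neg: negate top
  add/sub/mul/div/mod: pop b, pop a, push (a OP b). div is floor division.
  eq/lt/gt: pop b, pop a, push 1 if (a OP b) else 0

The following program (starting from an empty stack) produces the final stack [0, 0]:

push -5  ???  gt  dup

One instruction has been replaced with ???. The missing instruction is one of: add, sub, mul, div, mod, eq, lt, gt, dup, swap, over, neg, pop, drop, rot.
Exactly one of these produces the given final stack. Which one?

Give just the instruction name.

Stack before ???: [-5]
Stack after ???:  [-5, -5]
The instruction that transforms [-5] -> [-5, -5] is: dup

Answer: dup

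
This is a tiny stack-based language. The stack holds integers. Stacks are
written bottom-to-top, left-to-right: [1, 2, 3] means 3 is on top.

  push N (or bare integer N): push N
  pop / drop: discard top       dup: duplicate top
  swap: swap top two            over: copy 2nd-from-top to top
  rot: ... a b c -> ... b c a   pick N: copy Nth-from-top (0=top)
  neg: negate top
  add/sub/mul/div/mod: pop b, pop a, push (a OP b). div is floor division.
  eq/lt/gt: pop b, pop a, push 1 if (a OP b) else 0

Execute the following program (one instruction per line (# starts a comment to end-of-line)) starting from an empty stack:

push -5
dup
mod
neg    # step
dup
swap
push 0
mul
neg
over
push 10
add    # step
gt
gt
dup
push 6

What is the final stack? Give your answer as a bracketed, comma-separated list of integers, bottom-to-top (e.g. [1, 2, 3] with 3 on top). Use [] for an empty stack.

After 'push -5': [-5]
After 'dup': [-5, -5]
After 'mod': [0]
After 'neg': [0]
After 'dup': [0, 0]
After 'swap': [0, 0]
After 'push 0': [0, 0, 0]
After 'mul': [0, 0]
After 'neg': [0, 0]
After 'over': [0, 0, 0]
After 'push 10': [0, 0, 0, 10]
After 'add': [0, 0, 10]
After 'gt': [0, 0]
After 'gt': [0]
After 'dup': [0, 0]
After 'push 6': [0, 0, 6]

Answer: [0, 0, 6]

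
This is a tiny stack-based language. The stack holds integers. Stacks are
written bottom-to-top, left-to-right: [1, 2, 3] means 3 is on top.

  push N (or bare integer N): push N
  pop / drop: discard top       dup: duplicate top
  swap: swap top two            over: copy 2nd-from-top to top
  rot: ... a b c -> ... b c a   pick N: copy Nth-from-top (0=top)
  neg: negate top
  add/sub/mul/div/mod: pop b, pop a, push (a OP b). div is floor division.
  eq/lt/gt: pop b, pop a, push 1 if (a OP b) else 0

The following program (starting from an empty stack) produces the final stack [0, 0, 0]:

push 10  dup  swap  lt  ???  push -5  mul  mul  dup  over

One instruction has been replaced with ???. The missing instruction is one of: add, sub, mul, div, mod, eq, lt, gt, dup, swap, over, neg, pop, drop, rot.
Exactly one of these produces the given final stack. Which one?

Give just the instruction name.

Stack before ???: [0]
Stack after ???:  [0, 0]
The instruction that transforms [0] -> [0, 0] is: dup

Answer: dup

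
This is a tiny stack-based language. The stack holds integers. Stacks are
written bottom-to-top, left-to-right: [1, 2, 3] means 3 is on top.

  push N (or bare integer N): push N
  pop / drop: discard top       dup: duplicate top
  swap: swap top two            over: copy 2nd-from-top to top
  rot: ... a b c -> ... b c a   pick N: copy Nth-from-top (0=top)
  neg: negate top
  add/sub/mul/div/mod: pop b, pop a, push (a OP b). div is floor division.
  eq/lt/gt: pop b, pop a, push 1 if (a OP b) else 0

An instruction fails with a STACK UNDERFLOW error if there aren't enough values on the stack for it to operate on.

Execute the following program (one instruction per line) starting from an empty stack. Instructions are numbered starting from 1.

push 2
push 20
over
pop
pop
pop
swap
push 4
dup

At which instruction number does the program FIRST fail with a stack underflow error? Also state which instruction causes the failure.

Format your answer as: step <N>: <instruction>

Answer: step 7: swap

Derivation:
Step 1 ('push 2'): stack = [2], depth = 1
Step 2 ('push 20'): stack = [2, 20], depth = 2
Step 3 ('over'): stack = [2, 20, 2], depth = 3
Step 4 ('pop'): stack = [2, 20], depth = 2
Step 5 ('pop'): stack = [2], depth = 1
Step 6 ('pop'): stack = [], depth = 0
Step 7 ('swap'): needs 2 value(s) but depth is 0 — STACK UNDERFLOW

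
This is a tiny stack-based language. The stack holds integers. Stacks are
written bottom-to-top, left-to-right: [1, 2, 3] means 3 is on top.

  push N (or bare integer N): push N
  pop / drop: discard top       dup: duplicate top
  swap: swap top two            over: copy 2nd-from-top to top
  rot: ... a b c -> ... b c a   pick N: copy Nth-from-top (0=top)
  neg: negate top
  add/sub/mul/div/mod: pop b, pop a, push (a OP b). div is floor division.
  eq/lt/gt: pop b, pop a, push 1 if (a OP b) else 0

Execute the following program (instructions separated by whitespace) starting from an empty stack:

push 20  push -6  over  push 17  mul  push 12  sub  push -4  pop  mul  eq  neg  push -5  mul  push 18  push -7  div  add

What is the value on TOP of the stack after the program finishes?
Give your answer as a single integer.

Answer: -3

Derivation:
After 'push 20': [20]
After 'push -6': [20, -6]
After 'over': [20, -6, 20]
After 'push 17': [20, -6, 20, 17]
After 'mul': [20, -6, 340]
After 'push 12': [20, -6, 340, 12]
After 'sub': [20, -6, 328]
After 'push -4': [20, -6, 328, -4]
After 'pop': [20, -6, 328]
After 'mul': [20, -1968]
After 'eq': [0]
After 'neg': [0]
After 'push -5': [0, -5]
After 'mul': [0]
After 'push 18': [0, 18]
After 'push -7': [0, 18, -7]
After 'div': [0, -3]
After 'add': [-3]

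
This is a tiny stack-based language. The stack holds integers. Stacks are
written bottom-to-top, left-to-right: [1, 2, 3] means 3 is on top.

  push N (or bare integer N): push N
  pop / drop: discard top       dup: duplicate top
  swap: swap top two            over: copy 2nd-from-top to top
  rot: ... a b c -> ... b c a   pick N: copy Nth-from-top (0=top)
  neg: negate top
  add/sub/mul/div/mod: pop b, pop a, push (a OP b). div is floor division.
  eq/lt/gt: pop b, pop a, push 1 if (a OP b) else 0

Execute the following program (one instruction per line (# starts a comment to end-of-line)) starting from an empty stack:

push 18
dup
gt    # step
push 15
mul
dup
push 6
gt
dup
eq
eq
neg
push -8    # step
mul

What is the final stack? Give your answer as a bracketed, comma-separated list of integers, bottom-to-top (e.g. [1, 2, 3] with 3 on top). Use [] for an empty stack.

After 'push 18': [18]
After 'dup': [18, 18]
After 'gt': [0]
After 'push 15': [0, 15]
After 'mul': [0]
After 'dup': [0, 0]
After 'push 6': [0, 0, 6]
After 'gt': [0, 0]
After 'dup': [0, 0, 0]
After 'eq': [0, 1]
After 'eq': [0]
After 'neg': [0]
After 'push -8': [0, -8]
After 'mul': [0]

Answer: [0]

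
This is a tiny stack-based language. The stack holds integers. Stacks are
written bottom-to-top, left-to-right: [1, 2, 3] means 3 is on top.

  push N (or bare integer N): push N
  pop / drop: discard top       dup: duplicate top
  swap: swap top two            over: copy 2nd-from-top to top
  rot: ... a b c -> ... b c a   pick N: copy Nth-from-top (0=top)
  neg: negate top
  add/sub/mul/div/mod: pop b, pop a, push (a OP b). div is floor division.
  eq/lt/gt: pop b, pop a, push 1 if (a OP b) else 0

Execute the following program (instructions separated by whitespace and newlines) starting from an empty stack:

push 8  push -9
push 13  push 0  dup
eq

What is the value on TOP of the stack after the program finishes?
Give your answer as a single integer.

Answer: 1

Derivation:
After 'push 8': [8]
After 'push -9': [8, -9]
After 'push 13': [8, -9, 13]
After 'push 0': [8, -9, 13, 0]
After 'dup': [8, -9, 13, 0, 0]
After 'eq': [8, -9, 13, 1]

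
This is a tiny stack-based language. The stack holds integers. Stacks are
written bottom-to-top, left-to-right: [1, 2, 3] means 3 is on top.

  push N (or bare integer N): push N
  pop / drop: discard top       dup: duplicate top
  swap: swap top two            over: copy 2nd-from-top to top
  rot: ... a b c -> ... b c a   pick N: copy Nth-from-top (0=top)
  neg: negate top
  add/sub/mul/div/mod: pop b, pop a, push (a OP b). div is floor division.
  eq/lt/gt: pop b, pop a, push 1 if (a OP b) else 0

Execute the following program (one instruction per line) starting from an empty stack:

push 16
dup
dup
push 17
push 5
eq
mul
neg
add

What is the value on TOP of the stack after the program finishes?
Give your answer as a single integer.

After 'push 16': [16]
After 'dup': [16, 16]
After 'dup': [16, 16, 16]
After 'push 17': [16, 16, 16, 17]
After 'push 5': [16, 16, 16, 17, 5]
After 'eq': [16, 16, 16, 0]
After 'mul': [16, 16, 0]
After 'neg': [16, 16, 0]
After 'add': [16, 16]

Answer: 16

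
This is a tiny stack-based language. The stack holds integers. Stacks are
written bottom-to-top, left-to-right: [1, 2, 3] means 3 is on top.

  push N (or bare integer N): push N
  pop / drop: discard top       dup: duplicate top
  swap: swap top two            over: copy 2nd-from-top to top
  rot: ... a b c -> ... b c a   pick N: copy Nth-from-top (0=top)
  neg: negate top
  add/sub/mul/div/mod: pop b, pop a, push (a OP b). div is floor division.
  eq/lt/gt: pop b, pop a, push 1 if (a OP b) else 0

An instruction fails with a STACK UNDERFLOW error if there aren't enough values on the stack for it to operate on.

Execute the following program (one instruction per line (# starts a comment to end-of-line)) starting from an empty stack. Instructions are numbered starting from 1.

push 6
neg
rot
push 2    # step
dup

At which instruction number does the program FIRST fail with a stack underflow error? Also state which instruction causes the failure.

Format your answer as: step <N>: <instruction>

Step 1 ('push 6'): stack = [6], depth = 1
Step 2 ('neg'): stack = [-6], depth = 1
Step 3 ('rot'): needs 3 value(s) but depth is 1 — STACK UNDERFLOW

Answer: step 3: rot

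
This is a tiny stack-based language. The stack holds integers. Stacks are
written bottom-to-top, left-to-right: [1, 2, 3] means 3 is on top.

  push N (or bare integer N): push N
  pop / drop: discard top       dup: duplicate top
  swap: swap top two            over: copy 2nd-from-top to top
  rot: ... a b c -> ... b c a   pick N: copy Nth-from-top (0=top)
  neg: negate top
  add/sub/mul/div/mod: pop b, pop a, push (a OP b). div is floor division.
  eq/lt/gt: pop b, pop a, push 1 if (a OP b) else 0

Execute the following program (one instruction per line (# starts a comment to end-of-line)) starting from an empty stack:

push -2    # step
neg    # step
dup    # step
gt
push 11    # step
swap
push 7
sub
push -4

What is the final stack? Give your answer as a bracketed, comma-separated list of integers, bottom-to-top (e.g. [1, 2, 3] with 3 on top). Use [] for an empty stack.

Answer: [11, -7, -4]

Derivation:
After 'push -2': [-2]
After 'neg': [2]
After 'dup': [2, 2]
After 'gt': [0]
After 'push 11': [0, 11]
After 'swap': [11, 0]
After 'push 7': [11, 0, 7]
After 'sub': [11, -7]
After 'push -4': [11, -7, -4]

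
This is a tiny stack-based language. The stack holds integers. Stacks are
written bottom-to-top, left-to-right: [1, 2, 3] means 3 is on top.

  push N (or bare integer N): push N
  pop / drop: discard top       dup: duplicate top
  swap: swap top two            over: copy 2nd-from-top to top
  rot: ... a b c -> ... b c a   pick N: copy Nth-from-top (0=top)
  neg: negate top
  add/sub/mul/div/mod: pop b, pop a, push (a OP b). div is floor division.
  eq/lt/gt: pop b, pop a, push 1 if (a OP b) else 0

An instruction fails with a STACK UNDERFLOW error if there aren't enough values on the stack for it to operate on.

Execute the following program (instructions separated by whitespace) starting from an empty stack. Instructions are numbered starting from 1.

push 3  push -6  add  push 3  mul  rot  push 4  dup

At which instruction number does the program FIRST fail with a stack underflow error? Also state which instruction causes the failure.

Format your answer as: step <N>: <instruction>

Step 1 ('push 3'): stack = [3], depth = 1
Step 2 ('push -6'): stack = [3, -6], depth = 2
Step 3 ('add'): stack = [-3], depth = 1
Step 4 ('push 3'): stack = [-3, 3], depth = 2
Step 5 ('mul'): stack = [-9], depth = 1
Step 6 ('rot'): needs 3 value(s) but depth is 1 — STACK UNDERFLOW

Answer: step 6: rot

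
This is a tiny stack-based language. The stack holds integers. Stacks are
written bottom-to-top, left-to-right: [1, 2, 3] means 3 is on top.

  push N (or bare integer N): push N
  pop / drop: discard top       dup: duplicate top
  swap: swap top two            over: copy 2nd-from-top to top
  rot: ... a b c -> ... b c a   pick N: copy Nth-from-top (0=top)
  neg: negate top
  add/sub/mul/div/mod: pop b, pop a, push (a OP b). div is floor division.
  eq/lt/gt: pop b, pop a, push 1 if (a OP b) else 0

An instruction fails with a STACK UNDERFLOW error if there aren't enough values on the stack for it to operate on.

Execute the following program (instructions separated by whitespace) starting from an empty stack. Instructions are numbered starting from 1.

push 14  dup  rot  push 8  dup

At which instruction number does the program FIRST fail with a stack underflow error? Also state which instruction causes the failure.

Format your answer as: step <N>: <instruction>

Answer: step 3: rot

Derivation:
Step 1 ('push 14'): stack = [14], depth = 1
Step 2 ('dup'): stack = [14, 14], depth = 2
Step 3 ('rot'): needs 3 value(s) but depth is 2 — STACK UNDERFLOW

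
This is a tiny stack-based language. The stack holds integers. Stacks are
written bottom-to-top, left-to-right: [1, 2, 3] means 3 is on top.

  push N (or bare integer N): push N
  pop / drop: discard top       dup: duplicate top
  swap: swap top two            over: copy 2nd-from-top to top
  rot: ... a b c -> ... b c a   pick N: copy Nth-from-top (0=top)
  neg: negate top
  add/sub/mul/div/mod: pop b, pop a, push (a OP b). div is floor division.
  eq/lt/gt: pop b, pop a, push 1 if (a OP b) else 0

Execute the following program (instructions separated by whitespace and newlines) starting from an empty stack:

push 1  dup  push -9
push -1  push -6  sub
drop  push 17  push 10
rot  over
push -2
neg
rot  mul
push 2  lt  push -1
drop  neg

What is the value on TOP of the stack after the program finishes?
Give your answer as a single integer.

After 'push 1': [1]
After 'dup': [1, 1]
After 'push -9': [1, 1, -9]
After 'push -1': [1, 1, -9, -1]
After 'push -6': [1, 1, -9, -1, -6]
After 'sub': [1, 1, -9, 5]
After 'drop': [1, 1, -9]
After 'push 17': [1, 1, -9, 17]
After 'push 10': [1, 1, -9, 17, 10]
After 'rot': [1, 1, 17, 10, -9]
After 'over': [1, 1, 17, 10, -9, 10]
After 'push -2': [1, 1, 17, 10, -9, 10, -2]
After 'neg': [1, 1, 17, 10, -9, 10, 2]
After 'rot': [1, 1, 17, 10, 10, 2, -9]
After 'mul': [1, 1, 17, 10, 10, -18]
After 'push 2': [1, 1, 17, 10, 10, -18, 2]
After 'lt': [1, 1, 17, 10, 10, 1]
After 'push -1': [1, 1, 17, 10, 10, 1, -1]
After 'drop': [1, 1, 17, 10, 10, 1]
After 'neg': [1, 1, 17, 10, 10, -1]

Answer: -1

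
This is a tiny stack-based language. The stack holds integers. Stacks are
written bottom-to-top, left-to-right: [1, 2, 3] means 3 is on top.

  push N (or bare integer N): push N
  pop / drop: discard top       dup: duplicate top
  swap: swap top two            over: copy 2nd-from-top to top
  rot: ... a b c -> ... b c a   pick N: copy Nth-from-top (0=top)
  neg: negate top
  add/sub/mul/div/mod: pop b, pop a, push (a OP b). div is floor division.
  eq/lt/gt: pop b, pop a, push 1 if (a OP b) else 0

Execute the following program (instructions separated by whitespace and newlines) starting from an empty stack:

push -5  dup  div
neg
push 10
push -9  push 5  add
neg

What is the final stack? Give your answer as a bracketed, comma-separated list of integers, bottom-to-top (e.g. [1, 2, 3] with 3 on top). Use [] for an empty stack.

Answer: [-1, 10, 4]

Derivation:
After 'push -5': [-5]
After 'dup': [-5, -5]
After 'div': [1]
After 'neg': [-1]
After 'push 10': [-1, 10]
After 'push -9': [-1, 10, -9]
After 'push 5': [-1, 10, -9, 5]
After 'add': [-1, 10, -4]
After 'neg': [-1, 10, 4]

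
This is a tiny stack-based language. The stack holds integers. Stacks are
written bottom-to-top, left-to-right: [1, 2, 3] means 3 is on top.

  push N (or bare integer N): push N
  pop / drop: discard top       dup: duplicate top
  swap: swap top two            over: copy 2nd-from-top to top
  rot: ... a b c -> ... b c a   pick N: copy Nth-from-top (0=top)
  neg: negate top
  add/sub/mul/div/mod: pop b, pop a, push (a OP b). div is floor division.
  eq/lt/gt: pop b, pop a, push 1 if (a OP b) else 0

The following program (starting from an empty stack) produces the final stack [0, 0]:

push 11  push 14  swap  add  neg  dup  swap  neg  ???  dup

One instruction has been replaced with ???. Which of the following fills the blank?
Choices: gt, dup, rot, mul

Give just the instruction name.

Stack before ???: [-25, 25]
Stack after ???:  [0]
Checking each choice:
  gt: MATCH
  dup: produces [-25, 25, 25, 25]
  rot: stack underflow (need 3, have 2)
  mul: produces [-625, -625]


Answer: gt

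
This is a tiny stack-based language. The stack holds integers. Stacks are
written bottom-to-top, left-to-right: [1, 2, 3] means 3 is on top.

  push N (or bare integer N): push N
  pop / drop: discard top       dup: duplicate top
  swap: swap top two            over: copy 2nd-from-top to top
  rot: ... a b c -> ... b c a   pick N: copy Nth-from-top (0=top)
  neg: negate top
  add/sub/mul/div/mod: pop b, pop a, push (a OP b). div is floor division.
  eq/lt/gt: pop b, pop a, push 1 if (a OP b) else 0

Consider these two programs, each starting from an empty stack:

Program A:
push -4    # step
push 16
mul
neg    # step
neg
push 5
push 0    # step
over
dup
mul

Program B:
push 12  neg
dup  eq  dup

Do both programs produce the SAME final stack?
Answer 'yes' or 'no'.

Program A trace:
  After 'push -4': [-4]
  After 'push 16': [-4, 16]
  After 'mul': [-64]
  After 'neg': [64]
  After 'neg': [-64]
  After 'push 5': [-64, 5]
  After 'push 0': [-64, 5, 0]
  After 'over': [-64, 5, 0, 5]
  After 'dup': [-64, 5, 0, 5, 5]
  After 'mul': [-64, 5, 0, 25]
Program A final stack: [-64, 5, 0, 25]

Program B trace:
  After 'push 12': [12]
  After 'neg': [-12]
  After 'dup': [-12, -12]
  After 'eq': [1]
  After 'dup': [1, 1]
Program B final stack: [1, 1]
Same: no

Answer: no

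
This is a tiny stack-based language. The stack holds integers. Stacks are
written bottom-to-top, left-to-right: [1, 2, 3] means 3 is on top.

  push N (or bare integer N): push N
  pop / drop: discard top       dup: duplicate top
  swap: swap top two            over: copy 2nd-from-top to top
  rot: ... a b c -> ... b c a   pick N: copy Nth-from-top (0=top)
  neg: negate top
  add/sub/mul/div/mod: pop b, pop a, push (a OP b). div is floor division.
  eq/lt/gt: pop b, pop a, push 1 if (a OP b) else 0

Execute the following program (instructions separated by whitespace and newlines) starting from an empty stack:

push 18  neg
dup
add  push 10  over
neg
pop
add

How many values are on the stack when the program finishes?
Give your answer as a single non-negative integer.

Answer: 1

Derivation:
After 'push 18': stack = [18] (depth 1)
After 'neg': stack = [-18] (depth 1)
After 'dup': stack = [-18, -18] (depth 2)
After 'add': stack = [-36] (depth 1)
After 'push 10': stack = [-36, 10] (depth 2)
After 'over': stack = [-36, 10, -36] (depth 3)
After 'neg': stack = [-36, 10, 36] (depth 3)
After 'pop': stack = [-36, 10] (depth 2)
After 'add': stack = [-26] (depth 1)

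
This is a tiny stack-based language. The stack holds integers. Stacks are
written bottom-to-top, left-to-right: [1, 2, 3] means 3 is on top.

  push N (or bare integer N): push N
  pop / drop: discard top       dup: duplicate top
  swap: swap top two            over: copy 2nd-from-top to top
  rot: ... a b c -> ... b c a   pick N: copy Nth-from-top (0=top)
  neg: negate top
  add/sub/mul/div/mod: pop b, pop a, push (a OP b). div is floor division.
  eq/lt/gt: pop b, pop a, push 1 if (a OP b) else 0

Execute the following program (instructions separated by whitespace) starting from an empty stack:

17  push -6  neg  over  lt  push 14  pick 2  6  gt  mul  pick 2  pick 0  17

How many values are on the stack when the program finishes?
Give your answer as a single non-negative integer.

Answer: 6

Derivation:
After 'push 17': stack = [17] (depth 1)
After 'push -6': stack = [17, -6] (depth 2)
After 'neg': stack = [17, 6] (depth 2)
After 'over': stack = [17, 6, 17] (depth 3)
After 'lt': stack = [17, 1] (depth 2)
After 'push 14': stack = [17, 1, 14] (depth 3)
After 'pick 2': stack = [17, 1, 14, 17] (depth 4)
After 'push 6': stack = [17, 1, 14, 17, 6] (depth 5)
After 'gt': stack = [17, 1, 14, 1] (depth 4)
After 'mul': stack = [17, 1, 14] (depth 3)
After 'pick 2': stack = [17, 1, 14, 17] (depth 4)
After 'pick 0': stack = [17, 1, 14, 17, 17] (depth 5)
After 'push 17': stack = [17, 1, 14, 17, 17, 17] (depth 6)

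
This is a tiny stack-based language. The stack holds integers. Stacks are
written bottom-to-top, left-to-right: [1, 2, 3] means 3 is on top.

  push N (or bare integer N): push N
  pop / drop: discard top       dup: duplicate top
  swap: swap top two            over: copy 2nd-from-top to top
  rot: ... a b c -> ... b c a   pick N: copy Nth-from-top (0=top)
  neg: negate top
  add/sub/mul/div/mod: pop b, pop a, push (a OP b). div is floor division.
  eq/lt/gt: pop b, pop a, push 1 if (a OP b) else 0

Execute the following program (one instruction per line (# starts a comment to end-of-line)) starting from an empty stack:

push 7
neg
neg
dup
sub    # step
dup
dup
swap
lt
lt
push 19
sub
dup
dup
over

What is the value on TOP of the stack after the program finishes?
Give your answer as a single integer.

After 'push 7': [7]
After 'neg': [-7]
After 'neg': [7]
After 'dup': [7, 7]
After 'sub': [0]
After 'dup': [0, 0]
After 'dup': [0, 0, 0]
After 'swap': [0, 0, 0]
After 'lt': [0, 0]
After 'lt': [0]
After 'push 19': [0, 19]
After 'sub': [-19]
After 'dup': [-19, -19]
After 'dup': [-19, -19, -19]
After 'over': [-19, -19, -19, -19]

Answer: -19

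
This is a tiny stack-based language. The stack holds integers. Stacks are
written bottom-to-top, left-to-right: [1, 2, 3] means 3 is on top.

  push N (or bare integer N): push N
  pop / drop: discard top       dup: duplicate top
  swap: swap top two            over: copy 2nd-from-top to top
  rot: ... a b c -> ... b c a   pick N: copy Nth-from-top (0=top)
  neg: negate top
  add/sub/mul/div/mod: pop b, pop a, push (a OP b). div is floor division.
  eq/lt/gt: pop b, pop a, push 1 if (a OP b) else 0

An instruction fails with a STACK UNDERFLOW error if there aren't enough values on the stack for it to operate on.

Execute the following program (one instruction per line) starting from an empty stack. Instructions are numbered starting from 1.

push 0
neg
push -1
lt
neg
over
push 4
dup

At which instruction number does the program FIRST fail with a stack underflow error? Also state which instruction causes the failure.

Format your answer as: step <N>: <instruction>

Answer: step 6: over

Derivation:
Step 1 ('push 0'): stack = [0], depth = 1
Step 2 ('neg'): stack = [0], depth = 1
Step 3 ('push -1'): stack = [0, -1], depth = 2
Step 4 ('lt'): stack = [0], depth = 1
Step 5 ('neg'): stack = [0], depth = 1
Step 6 ('over'): needs 2 value(s) but depth is 1 — STACK UNDERFLOW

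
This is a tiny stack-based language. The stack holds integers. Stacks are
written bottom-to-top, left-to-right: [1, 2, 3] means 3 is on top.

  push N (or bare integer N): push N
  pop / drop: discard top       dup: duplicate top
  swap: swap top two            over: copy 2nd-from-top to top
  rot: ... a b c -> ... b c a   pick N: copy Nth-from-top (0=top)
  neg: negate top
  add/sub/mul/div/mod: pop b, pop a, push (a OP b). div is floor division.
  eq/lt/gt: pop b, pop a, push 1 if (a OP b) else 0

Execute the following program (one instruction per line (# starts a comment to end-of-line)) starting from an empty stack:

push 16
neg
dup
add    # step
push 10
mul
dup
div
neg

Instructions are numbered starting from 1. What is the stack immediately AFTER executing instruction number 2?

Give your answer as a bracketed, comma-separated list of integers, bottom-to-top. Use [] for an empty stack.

Step 1 ('push 16'): [16]
Step 2 ('neg'): [-16]

Answer: [-16]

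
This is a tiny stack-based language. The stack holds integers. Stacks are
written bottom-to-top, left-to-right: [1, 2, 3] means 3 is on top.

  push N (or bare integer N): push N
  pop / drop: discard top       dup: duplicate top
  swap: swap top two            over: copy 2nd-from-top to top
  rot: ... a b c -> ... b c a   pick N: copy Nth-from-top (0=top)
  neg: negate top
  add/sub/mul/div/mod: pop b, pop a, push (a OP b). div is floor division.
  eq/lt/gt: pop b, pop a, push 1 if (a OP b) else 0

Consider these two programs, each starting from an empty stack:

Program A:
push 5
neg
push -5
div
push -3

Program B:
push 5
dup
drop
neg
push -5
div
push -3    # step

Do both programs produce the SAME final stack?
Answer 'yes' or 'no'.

Program A trace:
  After 'push 5': [5]
  After 'neg': [-5]
  After 'push -5': [-5, -5]
  After 'div': [1]
  After 'push -3': [1, -3]
Program A final stack: [1, -3]

Program B trace:
  After 'push 5': [5]
  After 'dup': [5, 5]
  After 'drop': [5]
  After 'neg': [-5]
  After 'push -5': [-5, -5]
  After 'div': [1]
  After 'push -3': [1, -3]
Program B final stack: [1, -3]
Same: yes

Answer: yes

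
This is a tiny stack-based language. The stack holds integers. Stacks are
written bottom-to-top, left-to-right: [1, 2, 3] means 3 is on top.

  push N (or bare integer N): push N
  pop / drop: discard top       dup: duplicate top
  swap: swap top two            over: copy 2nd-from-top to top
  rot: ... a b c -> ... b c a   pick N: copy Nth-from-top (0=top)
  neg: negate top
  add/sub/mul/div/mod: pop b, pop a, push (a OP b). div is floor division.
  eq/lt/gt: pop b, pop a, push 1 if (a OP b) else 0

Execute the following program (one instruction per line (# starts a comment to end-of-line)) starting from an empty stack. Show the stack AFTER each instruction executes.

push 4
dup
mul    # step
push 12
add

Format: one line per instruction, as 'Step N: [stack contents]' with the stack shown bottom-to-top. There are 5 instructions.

Step 1: [4]
Step 2: [4, 4]
Step 3: [16]
Step 4: [16, 12]
Step 5: [28]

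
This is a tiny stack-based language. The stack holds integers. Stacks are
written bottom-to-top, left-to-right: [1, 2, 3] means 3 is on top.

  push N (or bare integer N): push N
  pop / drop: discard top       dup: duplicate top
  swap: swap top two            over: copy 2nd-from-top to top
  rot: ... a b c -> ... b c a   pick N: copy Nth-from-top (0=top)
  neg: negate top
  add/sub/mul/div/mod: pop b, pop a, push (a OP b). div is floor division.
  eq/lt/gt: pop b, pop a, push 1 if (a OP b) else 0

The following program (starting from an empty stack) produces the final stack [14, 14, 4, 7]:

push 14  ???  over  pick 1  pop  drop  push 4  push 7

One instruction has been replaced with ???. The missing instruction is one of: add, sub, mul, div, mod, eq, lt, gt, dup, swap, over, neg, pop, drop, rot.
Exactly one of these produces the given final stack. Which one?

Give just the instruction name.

Answer: dup

Derivation:
Stack before ???: [14]
Stack after ???:  [14, 14]
The instruction that transforms [14] -> [14, 14] is: dup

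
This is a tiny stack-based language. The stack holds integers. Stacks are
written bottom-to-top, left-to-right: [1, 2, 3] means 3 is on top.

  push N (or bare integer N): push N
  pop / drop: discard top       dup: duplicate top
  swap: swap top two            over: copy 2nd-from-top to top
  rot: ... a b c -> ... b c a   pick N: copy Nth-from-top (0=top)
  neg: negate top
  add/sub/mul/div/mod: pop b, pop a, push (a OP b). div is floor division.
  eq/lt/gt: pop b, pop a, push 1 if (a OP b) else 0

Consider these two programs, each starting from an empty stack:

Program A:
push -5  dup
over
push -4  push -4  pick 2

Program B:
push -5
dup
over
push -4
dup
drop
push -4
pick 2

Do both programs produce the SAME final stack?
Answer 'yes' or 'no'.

Program A trace:
  After 'push -5': [-5]
  After 'dup': [-5, -5]
  After 'over': [-5, -5, -5]
  After 'push -4': [-5, -5, -5, -4]
  After 'push -4': [-5, -5, -5, -4, -4]
  After 'pick 2': [-5, -5, -5, -4, -4, -5]
Program A final stack: [-5, -5, -5, -4, -4, -5]

Program B trace:
  After 'push -5': [-5]
  After 'dup': [-5, -5]
  After 'over': [-5, -5, -5]
  After 'push -4': [-5, -5, -5, -4]
  After 'dup': [-5, -5, -5, -4, -4]
  After 'drop': [-5, -5, -5, -4]
  After 'push -4': [-5, -5, -5, -4, -4]
  After 'pick 2': [-5, -5, -5, -4, -4, -5]
Program B final stack: [-5, -5, -5, -4, -4, -5]
Same: yes

Answer: yes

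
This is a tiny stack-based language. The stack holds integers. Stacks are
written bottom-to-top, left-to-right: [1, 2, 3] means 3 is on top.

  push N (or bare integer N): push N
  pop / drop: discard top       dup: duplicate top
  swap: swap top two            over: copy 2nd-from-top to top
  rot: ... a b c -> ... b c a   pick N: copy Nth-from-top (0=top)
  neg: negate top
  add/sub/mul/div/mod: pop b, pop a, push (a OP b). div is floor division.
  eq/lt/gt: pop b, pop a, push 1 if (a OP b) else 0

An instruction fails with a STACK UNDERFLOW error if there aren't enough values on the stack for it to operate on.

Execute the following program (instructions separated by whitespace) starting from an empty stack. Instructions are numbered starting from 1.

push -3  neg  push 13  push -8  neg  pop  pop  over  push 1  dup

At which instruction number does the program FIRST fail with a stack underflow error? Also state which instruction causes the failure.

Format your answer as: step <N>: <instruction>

Step 1 ('push -3'): stack = [-3], depth = 1
Step 2 ('neg'): stack = [3], depth = 1
Step 3 ('push 13'): stack = [3, 13], depth = 2
Step 4 ('push -8'): stack = [3, 13, -8], depth = 3
Step 5 ('neg'): stack = [3, 13, 8], depth = 3
Step 6 ('pop'): stack = [3, 13], depth = 2
Step 7 ('pop'): stack = [3], depth = 1
Step 8 ('over'): needs 2 value(s) but depth is 1 — STACK UNDERFLOW

Answer: step 8: over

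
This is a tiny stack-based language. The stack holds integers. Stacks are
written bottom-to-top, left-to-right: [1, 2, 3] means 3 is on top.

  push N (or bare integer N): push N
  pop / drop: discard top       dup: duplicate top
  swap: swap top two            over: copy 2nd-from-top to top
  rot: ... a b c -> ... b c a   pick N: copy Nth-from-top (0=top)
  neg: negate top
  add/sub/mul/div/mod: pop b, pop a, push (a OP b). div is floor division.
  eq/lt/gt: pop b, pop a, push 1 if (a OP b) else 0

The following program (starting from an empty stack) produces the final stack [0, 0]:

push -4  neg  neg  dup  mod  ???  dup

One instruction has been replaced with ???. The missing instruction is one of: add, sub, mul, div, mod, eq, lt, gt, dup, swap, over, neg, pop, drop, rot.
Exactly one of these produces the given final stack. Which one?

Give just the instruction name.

Answer: neg

Derivation:
Stack before ???: [0]
Stack after ???:  [0]
The instruction that transforms [0] -> [0] is: neg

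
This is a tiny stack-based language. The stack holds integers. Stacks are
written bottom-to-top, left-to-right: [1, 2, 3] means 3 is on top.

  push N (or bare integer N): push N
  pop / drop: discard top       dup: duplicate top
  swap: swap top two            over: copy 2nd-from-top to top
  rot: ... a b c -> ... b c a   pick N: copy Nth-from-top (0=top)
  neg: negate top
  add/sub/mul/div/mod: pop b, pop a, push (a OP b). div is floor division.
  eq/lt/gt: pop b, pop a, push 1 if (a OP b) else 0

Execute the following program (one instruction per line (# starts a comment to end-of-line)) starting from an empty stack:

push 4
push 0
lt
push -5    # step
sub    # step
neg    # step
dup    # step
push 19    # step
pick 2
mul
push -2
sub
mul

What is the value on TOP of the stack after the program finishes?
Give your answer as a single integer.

Answer: 465

Derivation:
After 'push 4': [4]
After 'push 0': [4, 0]
After 'lt': [0]
After 'push -5': [0, -5]
After 'sub': [5]
After 'neg': [-5]
After 'dup': [-5, -5]
After 'push 19': [-5, -5, 19]
After 'pick 2': [-5, -5, 19, -5]
After 'mul': [-5, -5, -95]
After 'push -2': [-5, -5, -95, -2]
After 'sub': [-5, -5, -93]
After 'mul': [-5, 465]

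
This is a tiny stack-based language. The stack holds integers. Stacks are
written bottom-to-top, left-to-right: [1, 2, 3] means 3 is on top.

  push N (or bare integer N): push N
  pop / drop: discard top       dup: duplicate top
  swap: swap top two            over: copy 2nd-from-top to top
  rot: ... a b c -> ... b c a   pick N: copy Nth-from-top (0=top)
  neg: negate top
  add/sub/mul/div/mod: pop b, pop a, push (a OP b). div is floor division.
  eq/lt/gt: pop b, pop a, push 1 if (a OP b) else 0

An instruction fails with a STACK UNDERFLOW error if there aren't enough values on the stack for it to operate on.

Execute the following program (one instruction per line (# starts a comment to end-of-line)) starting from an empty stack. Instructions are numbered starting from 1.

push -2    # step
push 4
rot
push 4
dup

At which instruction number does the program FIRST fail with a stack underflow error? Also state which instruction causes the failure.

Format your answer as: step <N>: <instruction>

Step 1 ('push -2'): stack = [-2], depth = 1
Step 2 ('push 4'): stack = [-2, 4], depth = 2
Step 3 ('rot'): needs 3 value(s) but depth is 2 — STACK UNDERFLOW

Answer: step 3: rot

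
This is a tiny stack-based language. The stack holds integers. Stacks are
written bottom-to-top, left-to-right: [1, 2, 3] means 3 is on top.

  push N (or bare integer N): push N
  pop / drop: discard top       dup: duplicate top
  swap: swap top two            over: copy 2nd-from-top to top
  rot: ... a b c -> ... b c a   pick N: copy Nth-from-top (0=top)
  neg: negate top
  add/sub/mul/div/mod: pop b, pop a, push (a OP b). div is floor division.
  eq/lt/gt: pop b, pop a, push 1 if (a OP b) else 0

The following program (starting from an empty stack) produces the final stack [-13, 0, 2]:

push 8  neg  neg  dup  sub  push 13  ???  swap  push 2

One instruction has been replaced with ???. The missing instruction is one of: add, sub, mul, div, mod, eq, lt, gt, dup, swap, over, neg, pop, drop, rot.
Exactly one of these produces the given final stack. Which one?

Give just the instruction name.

Stack before ???: [0, 13]
Stack after ???:  [0, -13]
The instruction that transforms [0, 13] -> [0, -13] is: neg

Answer: neg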